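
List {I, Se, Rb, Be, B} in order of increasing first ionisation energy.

Across a period the outer electron is held more tightly (higher IE₁); down a group it sits in a higher shell, more shielded, and comes off more easily.
Here both period and group differ, so the two effects have to be weighed against each other.
B > Rb: relative to Rb, both the across-period and down-group shifts push B's first ionization energy up.
Be > B: this pair runs against the simple trend — see the exception note.
Se > Be: the two effects oppose for this pair; the across-period effect wins (941 vs 900 kJ/mol).
I > Se: period and group pull opposite ways; the across-period shift dominates (1008 vs 941 kJ/mol).
Note the exception: Be has a higher first ionization energy than B, contrary to the simple trend — removing B's lone 2p electron is easier than breaking Be's filled 2s².
For reference (kJ/mol): Be 900, B 801, Se 941, Rb 403, I 1008.
So from lowest to highest: Rb < B < Be < Se < I.

Rb, B, Be, Se, I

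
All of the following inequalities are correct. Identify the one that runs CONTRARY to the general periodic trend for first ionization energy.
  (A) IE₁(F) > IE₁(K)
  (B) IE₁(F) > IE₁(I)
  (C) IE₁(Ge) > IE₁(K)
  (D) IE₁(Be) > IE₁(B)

The general trend: first ionization energy increases across a period and decreases down a group.
(A) F (period 2, group 17) vs K (period 4, group 1): the stated order agrees with the simple trend.
(B) F (period 2, group 17) vs I (period 5, group 17): the stated order agrees with the simple trend.
(C) Ge (period 4, group 14) vs K (period 4, group 1): the stated order agrees with the simple trend.
(D) Be (period 2, group 2) vs B (period 2, group 13): the stated order contradicts the simple trend.
The exception is (D): removing B's lone 2p electron is easier than breaking Be's filled 2s².

(D)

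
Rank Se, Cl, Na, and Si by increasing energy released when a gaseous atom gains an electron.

Na, Si, Se, Cl

Na is in period 3, group 1; Si is in period 3, group 14; Cl is in period 3, group 17; Se is in period 4, group 16.
Adding an electron releases more energy for atoms nearer the top right (short of the noble gases).
These span different periods and groups, so the two trends combine.
Si > Na: Si lies to the right of Na in period 3, so the across-period effect alone puts Si higher.
Se > Si: period and group pull opposite ways; the across-period shift dominates (195 vs 134 kJ/mol).
Cl > Se: both effects reinforce here, so Cl is clearly the higher of the two.
Approximate values (kJ/mol): Na 53, Si 134, Cl 349, Se 195.
So from lowest to highest: Na < Si < Se < Cl.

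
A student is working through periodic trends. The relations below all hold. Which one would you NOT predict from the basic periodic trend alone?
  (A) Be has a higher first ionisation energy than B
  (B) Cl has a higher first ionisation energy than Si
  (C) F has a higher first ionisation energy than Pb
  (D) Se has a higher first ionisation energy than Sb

(A)

The general trend: first ionisation energy increases across a period and decreases down a group.
(A) Be (period 2, group 2) vs B (period 2, group 13): the stated order contradicts the simple trend.
(B) Cl (period 3, group 17) vs Si (period 3, group 14): the stated order agrees with the simple trend.
(C) F (period 2, group 17) vs Pb (period 6, group 14): the stated order agrees with the simple trend.
(D) Se (period 4, group 16) vs Sb (period 5, group 15): the stated order agrees with the simple trend.
The exception is (A): removing B's lone 2p electron is easier than breaking Be's filled 2s².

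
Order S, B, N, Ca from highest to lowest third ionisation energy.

Ca > N > B > S

Consider each +2 ion: S²⁺ still has 4 valence electrons; B²⁺ still has 1 valence electron; N²⁺ still has 3 valence electrons; Ca²⁺ is the bare [Ar] core.
Breaking into a closed-shell core is much more expensive than removing a leftover valence electron — Ca has the largest IE_3 here.
Valence configurations: S²⁺ [Ne]3s²3p², B²⁺ [He]2s¹, N²⁺ [He]2s²2p¹.
Tabulated IE_3 (kJ/mol): S 3357, B 3660, N 4578, Ca 4912.
Putting it together, IE_3: S < B < N < Ca.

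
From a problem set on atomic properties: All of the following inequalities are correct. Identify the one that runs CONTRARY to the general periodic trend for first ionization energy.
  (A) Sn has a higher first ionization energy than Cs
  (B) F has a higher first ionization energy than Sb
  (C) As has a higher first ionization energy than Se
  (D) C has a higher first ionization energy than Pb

The general trend: first ionization energy increases across a period and decreases down a group.
(A) Sn (period 5, group 14) vs Cs (period 6, group 1): the stated order agrees with the simple trend.
(B) F (period 2, group 17) vs Sb (period 5, group 15): the stated order agrees with the simple trend.
(C) As (period 4, group 15) vs Se (period 4, group 16): the stated order contradicts the simple trend.
(D) C (period 2, group 14) vs Pb (period 6, group 14): the stated order agrees with the simple trend.
The exception is (C): Se (4p⁴) ionizes more easily than half-filled As (4p³).

(C)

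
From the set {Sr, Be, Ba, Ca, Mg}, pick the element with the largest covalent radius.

Be is in period 2, group 2; Mg is in period 3, group 2; Ca is in period 4, group 2; Sr is in period 5, group 2; Ba is in period 6, group 2.
Across a period the added protons contract the valence shell; down a group each new principal shell makes the atom larger.
All are in group 2, so atomic radius increases down the group.
The largest covalent radius among these belongs to Ba.

Ba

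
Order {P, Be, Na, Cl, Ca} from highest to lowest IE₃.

Be, Na, Ca, Cl, P

After 2 electrons have been removed, what remains? P²⁺ still has 3 valence electrons; Be²⁺ is the bare [He] core; Na²⁺ is already 1 electron into the core; Cl²⁺ still has 5 valence electrons; Ca²⁺ is the bare [Ar] core.
Breaking into a closed-shell core is much more expensive than removing a leftover valence electron — Ca, Na and Be have the largest IE_3 here.
Valence configurations: P²⁺ [Ne]3s²3p¹, Cl²⁺ [Ne]3s²3p³.
Approximate IE_3 values (kJ/mol): P 2914, Be 14849, Na 6910, Cl 3822, Ca 4912.
Hence IE_3: P < Cl < Ca < Na < Be.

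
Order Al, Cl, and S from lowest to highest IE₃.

Consider each +2 ion: Al²⁺ still has 1 valence electron; Cl²⁺ still has 5 valence electrons; S²⁺ still has 4 valence electrons.
All are still removing valence electrons, so compare the +2 ions as you would atoms: IE_3 generally rises across a period (higher Z_eff) and falls down a group (larger shell), subject to the usual subshell exceptions.
Valence configurations: Al²⁺ [Ne]3s¹, Cl²⁺ [Ne]3s²3p³, S²⁺ [Ne]3s²3p².
Tabulated IE_3 (kJ/mol): Al 2745, Cl 3822, S 3357.
Hence IE_3: Al < S < Cl.

Al < S < Cl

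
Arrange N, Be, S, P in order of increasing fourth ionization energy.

IE_4 is the cost of taking one more electron from the +3 cation: N³⁺ still has 2 valence electrons; Be³⁺ is already 1 electron into the core; S³⁺ still has 3 valence electrons; P³⁺ still has 2 valence electrons.
Core electrons are held far more tightly than valence electrons, so Be tops the IE_4 order.
Valence configurations: N³⁺ [He]2s², S³⁺ [Ne]3s²3p¹, P³⁺ [Ne]3s².
S³⁺ loses a lone 3p electron whereas P³⁺ must break into a filled 3s² pair, so IE_4(P) > IE_4(S) even though S has the higher nuclear charge.
Tabulated IE_4 (kJ/mol): N 7475, Be 21007, S 4556, P 4964.
Putting it together, IE_4: S < P < N < Be.

S, P, N, Be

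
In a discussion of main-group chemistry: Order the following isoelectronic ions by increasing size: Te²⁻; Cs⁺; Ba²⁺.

Ba²⁺, Cs⁺, Te²⁻

All of these have 54 electrons, so size is governed by nuclear charge alone: the more protons, the stronger the pull on the same electron cloud, and the smaller the ion.
Nuclear charges: Ba²⁺ (Z=56), Cs⁺ (Z=55), Te²⁻ (Z=52).
Smallest to largest: Ba²⁺ < Cs⁺ < Te²⁻.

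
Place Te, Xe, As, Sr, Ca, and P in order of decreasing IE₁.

Xe, P, As, Te, Ca, Sr

IE₁ increases left→right with effective nuclear charge and decreases top→bottom as the valence shell moves farther out.
These span different periods and groups, so the two trends combine.
Ca > Sr: they share group 2; the group trend gives Ca the larger value.
Te > Ca: period and group pull opposite ways; the across-period shift dominates (869 vs 590 kJ/mol).
As > Te: period and group pull opposite ways; the down-group shift dominates (947 vs 869 kJ/mol).
P > As: they share group 15; the group trend gives P the larger value.
Xe > P: the two effects oppose for this pair; the across-period effect wins (1170 vs 1012 kJ/mol).
Tabulated first ionization energy (kJ/mol): P 1012, Ca 590, As 947, Sr 550, Te 869, Xe 1170.
So from highest to lowest: Xe > P > As > Te > Ca > Sr.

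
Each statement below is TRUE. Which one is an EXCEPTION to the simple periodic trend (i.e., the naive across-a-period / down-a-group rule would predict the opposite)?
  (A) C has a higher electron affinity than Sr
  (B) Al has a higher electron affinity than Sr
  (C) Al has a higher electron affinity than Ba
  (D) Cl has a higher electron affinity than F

(D)

The general trend: electron affinity increases across a period and decreases down a group.
(A) C (period 2, group 14) vs Sr (period 5, group 2): the stated order agrees with the simple trend.
(B) Al (period 3, group 13) vs Sr (period 5, group 2): the stated order agrees with the simple trend.
(C) Al (period 3, group 13) vs Ba (period 6, group 2): the stated order agrees with the simple trend.
(D) Cl (period 3, group 17) vs F (period 2, group 17): the stated order contradicts the simple trend.
The exception is (D): F's small 2p subshell makes the incoming electron feel strong e⁻–e⁻ repulsion, so Cl actually releases more energy on gaining an electron.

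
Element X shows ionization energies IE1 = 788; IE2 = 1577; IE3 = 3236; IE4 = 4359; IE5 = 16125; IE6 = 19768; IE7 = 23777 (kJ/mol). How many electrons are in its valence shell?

Look for the largest jump between consecutive ionization energies: IE5/IE4 ≈ 3.7, far larger than any earlier ratio.
That jump marks the point where a core electron is being removed. So the atom has 4 valence electrons.

4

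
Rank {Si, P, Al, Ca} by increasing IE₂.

Consider each +1 ion: Si⁺ still has 3 valence electrons; P⁺ still has 4 valence electrons; Al⁺ still has 2 valence electrons; Ca⁺ still has 1 valence electron.
All are still removing valence electrons, so compare the +1 ions as you would atoms: IE_2 generally rises across a period (higher Z_eff) and falls down a group (larger shell), subject to the usual subshell exceptions.
Valence configurations: Si⁺ [Ne]3s²3p¹, P⁺ [Ne]3s²3p², Al⁺ [Ne]3s², Ca⁺ [Ar]4s¹.
Si⁺ loses a lone 3p electron whereas Al⁺ must break into a filled 3s² pair, so IE_2(Al) > IE_2(Si) even though Si has the higher nuclear charge.
Approximate IE_2 values (kJ/mol): Si 1577, P 1907, Al 1817, Ca 1145.
So the second ionization energies run Ca < Si < Al < P.

Ca, Si, Al, P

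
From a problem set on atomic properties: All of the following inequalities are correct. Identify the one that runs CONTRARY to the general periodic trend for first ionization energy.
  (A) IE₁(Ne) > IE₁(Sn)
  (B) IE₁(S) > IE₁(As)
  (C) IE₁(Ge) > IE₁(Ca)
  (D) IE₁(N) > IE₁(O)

The general trend: first ionization energy increases across a period and decreases down a group.
(A) Ne (period 2, group 18) vs Sn (period 5, group 14): the stated order agrees with the simple trend.
(B) S (period 3, group 16) vs As (period 4, group 15): the stated order agrees with the simple trend.
(C) Ge (period 4, group 14) vs Ca (period 4, group 2): the stated order agrees with the simple trend.
(D) N (period 2, group 15) vs O (period 2, group 16): the stated order contradicts the simple trend.
The exception is (D): pairing an electron in O's 2p⁴ costs repulsion energy, so O ionizes more easily than half-filled N (2p³).

(D)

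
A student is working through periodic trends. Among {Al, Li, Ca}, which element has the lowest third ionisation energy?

The third ionization energy removes an electron from the +2 ion. For each element: Al²⁺ still has 1 valence electron; Li²⁺ is already 1 electron into the core; Ca²⁺ is the bare [Ar] core.
Pulling an electron out of a noble-gas core costs far more than removing a remaining valence electron, so Ca and Li sit at the high end of IE_3.
Tabulated IE_3 (kJ/mol): Al 2745, Li 11815, Ca 4912.
Hence IE_3: Al < Ca < Li.

Al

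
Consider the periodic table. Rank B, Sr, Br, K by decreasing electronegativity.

Br > B > Sr > K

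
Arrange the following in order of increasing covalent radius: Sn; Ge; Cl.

Cl, Ge, Sn

Moving right in a period, electrons are added to the same shell under a stronger nuclear pull, so atoms get smaller; moving down, a new shell is opened and atoms get larger.
These span different periods and groups, so the two trends combine.
Ge > Cl: both effects reinforce here, so Ge is clearly the larger of the two.
Sn > Ge: they share group 14; the group trend gives Sn the larger value.
Tabulated atomic radius (pm): Cl 99, Ge 121, Sn 140.
So from smallest to largest: Cl < Ge < Sn.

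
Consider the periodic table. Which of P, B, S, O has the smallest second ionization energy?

P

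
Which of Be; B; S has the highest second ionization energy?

The second ionization energy removes an electron from the +1 ion. For each element: Be⁺ still has 1 valence electron; B⁺ still has 2 valence electrons; S⁺ still has 5 valence electrons.
All are still removing valence electrons, so compare the +1 ions as you would atoms: IE_2 generally rises across a period (higher Z_eff) and falls down a group (larger shell), subject to the usual subshell exceptions.
Valence configurations: Be⁺ [He]2s¹, B⁺ [He]2s², S⁺ [Ne]3s²3p³.
Approximate IE_2 values (kJ/mol): Be 1757, B 2427, S 2252.
Putting it together, IE_2: Be < S < B.

B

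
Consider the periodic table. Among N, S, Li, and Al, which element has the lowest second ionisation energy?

Al

After 1 electron has been removed, what remains? N⁺ still has 4 valence electrons; S⁺ still has 5 valence electrons; Li⁺ is the bare [He] core; Al⁺ still has 2 valence electrons.
Breaking into a closed-shell core is much more expensive than removing a leftover valence electron — Li has the largest IE_2 here.
Valence configurations: N⁺ [He]2s²2p², S⁺ [Ne]3s²3p³, Al⁺ [Ne]3s².
The numbers (kJ/mol): N 2856, S 2252, Li 7298, Al 1817.
So the second ionization energies run Al < S < N < Li.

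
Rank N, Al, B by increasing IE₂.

Consider each +1 ion: N⁺ still has 4 valence electrons; Al⁺ still has 2 valence electrons; B⁺ still has 2 valence electrons.
All are still removing valence electrons, so compare the +1 ions as you would atoms: IE_2 generally rises across a period (higher Z_eff) and falls down a group (larger shell), subject to the usual subshell exceptions.
Valence configurations: N⁺ [He]2s²2p², Al⁺ [Ne]3s², B⁺ [He]2s².
Tabulated IE_2 (kJ/mol): N 2856, Al 1817, B 2427.
Hence IE_2: Al < B < N.

Al < B < N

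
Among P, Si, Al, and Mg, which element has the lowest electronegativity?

Mg is in period 3, group 2; Al is in period 3, group 13; Si is in period 3, group 14; P is in period 3, group 15.
Smaller atoms with higher effective nuclear charge are more electronegative.
All lie in period 3, so electronegativity increases left to right.
The lowest electronegativity among these belongs to Mg.

Mg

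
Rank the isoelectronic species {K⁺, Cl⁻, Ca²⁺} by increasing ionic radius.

All of these have 18 electrons, so size is governed by nuclear charge alone: the more protons, the stronger the pull on the same electron cloud, and the smaller the ion.
Nuclear charges: Ca²⁺ (Z=20), K⁺ (Z=19), Cl⁻ (Z=17).
Smallest to largest: Ca²⁺ < K⁺ < Cl⁻.

Ca²⁺ < K⁺ < Cl⁻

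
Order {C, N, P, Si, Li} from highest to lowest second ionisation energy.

Li > N > C > P > Si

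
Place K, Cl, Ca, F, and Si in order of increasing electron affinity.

F is in period 2, group 17; Si is in period 3, group 14; Cl is in period 3, group 17; K is in period 4, group 1; Ca is in period 4, group 2.
Adding an electron releases more energy for atoms nearer the top right (short of the noble gases).
These span different periods and groups, so the two trends combine.
K > Ca: this pair runs against the simple trend — see the exception note.
Si > K: relative to K, both the across-period and down-group shifts push Si's electron affinity up.
F > Si: relative to Si, both the across-period and down-group shifts push F's electron affinity up.
Cl > F: this pair runs against the simple trend — see the exception note.
Note the exception: K has a higher electron affinity than Ca, contrary to the simple trend — adding an electron to Ca (ns²) has to open a new, higher-energy np subshell, which is unfavourable.
Note the exception: Cl has a higher electron affinity than F, contrary to the simple trend — F's small 2p subshell makes the incoming electron feel strong e⁻–e⁻ repulsion, so Cl actually releases more energy on gaining an electron.
Tabulated electron affinity (kJ/mol): F 328, Si 134, Cl 349, K 48, Ca 2.
So from lowest to highest: Ca < K < Si < F < Cl.

Ca < K < Si < F < Cl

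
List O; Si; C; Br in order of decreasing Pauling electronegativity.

O, Br, C, Si

C is in period 2, group 14; O is in period 2, group 16; Si is in period 3, group 14; Br is in period 4, group 17.
Electronegativity increases across a period and decreases down a group, tracking effective nuclear charge and atomic size.
Neither a single period nor a single group — weigh both effects.
C > Si: C sits above Si in group 14, so the down-group effect alone puts C higher.
Br > C: period and group pull opposite ways; the across-period shift dominates (2.96 vs 2.55).
O > Br: the two effects oppose for this pair; the down-group effect wins (3.44 vs 2.96).
Tabulated electronegativity (Pauling): C 2.55, O 3.44, Si 1.90, Br 2.96.
So from highest to lowest: O > Br > C > Si.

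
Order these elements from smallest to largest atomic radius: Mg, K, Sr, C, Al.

C < Al < Mg < Sr < K

C is in period 2, group 14; Mg is in period 3, group 2; Al is in period 3, group 13; K is in period 4, group 1; Sr is in period 5, group 2.
Moving right in a period, electrons are added to the same shell under a stronger nuclear pull, so atoms get smaller; moving down, a new shell is opened and atoms get larger.
These span different periods and groups, so the two trends combine.
Al > C: relative to C, both the across-period and down-group shifts push Al's atomic radius up.
Mg > Al: both are in period 3; the period trend gives Mg the larger value.
Sr > Mg: Sr sits below Mg in group 2, so the down-group effect alone puts Sr larger.
K > Sr: the two effects oppose for this pair; the across-period effect wins (196 vs 185 pm).
Approximate values (pm): C 75, Mg 139, Al 126, K 196, Sr 185.
So from smallest to largest: C < Al < Mg < Sr < K.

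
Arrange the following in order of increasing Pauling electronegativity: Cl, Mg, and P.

Mg, P, Cl

Mg is in period 3, group 2; P is in period 3, group 15; Cl is in period 3, group 17.
EN rises left→right (higher Z_eff, smaller atoms) and falls top→bottom (larger, more shielded atoms).
All lie in period 3, so electronegativity increases left to right.
So from lowest to highest: Mg < P < Cl.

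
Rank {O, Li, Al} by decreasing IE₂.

IE_2 is the cost of taking one more electron from the +1 cation: O⁺ still has 5 valence electrons; Li⁺ is the bare [He] core; Al⁺ still has 2 valence electrons.
Core electrons are held far more tightly than valence electrons, so Li tops the IE_2 order.
Valence configurations: O⁺ [He]2s²2p³, Al⁺ [Ne]3s².
Tabulated IE_2 (kJ/mol): O 3388, Li 7298, Al 1817.
Overall IE_2 order: Al < O < Li.

Li > O > Al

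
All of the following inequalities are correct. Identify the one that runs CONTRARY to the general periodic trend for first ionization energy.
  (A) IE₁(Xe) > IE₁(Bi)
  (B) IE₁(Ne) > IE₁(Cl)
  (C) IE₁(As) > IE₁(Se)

(C)

The general trend: first ionization energy increases across a period and decreases down a group.
(A) Xe (period 5, group 18) vs Bi (period 6, group 15): the stated order agrees with the simple trend.
(B) Ne (period 2, group 18) vs Cl (period 3, group 17): the stated order agrees with the simple trend.
(C) As (period 4, group 15) vs Se (period 4, group 16): the stated order contradicts the simple trend.
The exception is (C): Se (4p⁴) ionizes more easily than half-filled As (4p³).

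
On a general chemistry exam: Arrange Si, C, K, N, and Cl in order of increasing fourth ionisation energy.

Si < Cl < K < C < N

The fourth ionization energy removes an electron from the +3 ion. For each element: Si³⁺ still has 1 valence electron; C³⁺ still has 1 valence electron; K³⁺ is already 2 electrons into the core; N³⁺ still has 2 valence electrons; Cl³⁺ still has 4 valence electrons.
Usually core removal costs more than valence removal, but here the competition is close: a tightly held n=2 valence electron can cost more to remove than an n=3 core electron, so the actual values have to decide it.
Valence configurations: Si³⁺ [Ne]3s¹, C³⁺ [He]2s¹, N³⁺ [He]2s², Cl³⁺ [Ne]3s²3p².
The numbers (kJ/mol): Si 4356, C 6223, K 5877, N 7475, Cl 5159.
Overall IE_4 order: Si < Cl < K < C < N.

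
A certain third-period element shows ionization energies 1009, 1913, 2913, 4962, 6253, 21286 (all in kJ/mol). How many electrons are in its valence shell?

5

Look for the largest jump between consecutive ionization energies: IE6/IE5 ≈ 3.4, far larger than any earlier ratio.
That jump marks the point where a core electron is being removed. So the atom has 5 valence electrons.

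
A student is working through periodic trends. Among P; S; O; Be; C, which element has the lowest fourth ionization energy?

S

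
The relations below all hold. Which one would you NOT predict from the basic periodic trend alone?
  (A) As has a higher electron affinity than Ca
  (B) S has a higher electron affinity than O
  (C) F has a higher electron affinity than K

(B)

The general trend: electron affinity increases across a period and decreases down a group.
(A) As (period 4, group 15) vs Ca (period 4, group 2): the stated order agrees with the simple trend.
(B) S (period 3, group 16) vs O (period 2, group 16): the stated order contradicts the simple trend.
(C) F (period 2, group 17) vs K (period 4, group 1): the stated order agrees with the simple trend.
The exception is (B): the compact 2p subshell of O repels the added electron more than S's larger 3p does.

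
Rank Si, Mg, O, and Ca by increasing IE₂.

Ca < Mg < Si < O

After 1 electron has been removed, what remains? Si⁺ still has 3 valence electrons; Mg⁺ still has 1 valence electron; O⁺ still has 5 valence electrons; Ca⁺ still has 1 valence electron.
All are still removing valence electrons, so compare the +1 ions as you would atoms: IE_2 generally rises across a period (higher Z_eff) and falls down a group (larger shell), subject to the usual subshell exceptions.
Valence configurations: Si⁺ [Ne]3s²3p¹, Mg⁺ [Ne]3s¹, O⁺ [He]2s²2p³, Ca⁺ [Ar]4s¹.
The numbers (kJ/mol): Si 1577, Mg 1451, O 3388, Ca 1145.
So the second ionization energies run Ca < Mg < Si < O.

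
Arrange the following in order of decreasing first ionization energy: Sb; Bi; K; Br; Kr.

K is in period 4, group 1; Br is in period 4, group 17; Kr is in period 4, group 18; Sb is in period 5, group 15; Bi is in period 6, group 15.
IE₁ increases left→right with effective nuclear charge and decreases top→bottom as the valence shell moves farther out.
Neither a single period nor a single group — weigh both effects.
Bi > K: period and group pull opposite ways; the across-period shift dominates (703 vs 419 kJ/mol).
Sb > Bi: Sb sits above Bi in group 15, so the down-group effect alone puts Sb higher.
Br > Sb: relative to Sb, both the across-period and down-group shifts push Br's first ionization energy up.
Kr > Br: both are in period 4; the period trend gives Kr the larger value.
Approximate values (kJ/mol): K 419, Br 1140, Kr 1351, Sb 831, Bi 703.
So from highest to lowest: Kr > Br > Sb > Bi > K.

Kr > Br > Sb > Bi > K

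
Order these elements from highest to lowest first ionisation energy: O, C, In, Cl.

C is in period 2, group 14; O is in period 2, group 16; Cl is in period 3, group 17; In is in period 5, group 13.
Across a period the outer electron is held more tightly (higher IE₁); down a group it sits in a higher shell, more shielded, and comes off more easily.
These span different periods and groups, so the two trends combine.
C > In: relative to In, both the across-period and down-group shifts push C's first ionization energy up.
Cl > C: period and group pull opposite ways; the across-period shift dominates (1251 vs 1086 kJ/mol).
O > Cl: the two effects oppose for this pair; the down-group effect wins (1314 vs 1251 kJ/mol).
Approximate values (kJ/mol): C 1086, O 1314, Cl 1251, In 558.
So from highest to lowest: O > Cl > C > In.

O > Cl > C > In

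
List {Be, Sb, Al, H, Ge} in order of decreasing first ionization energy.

H is in period 1, group 1; Be is in period 2, group 2; Al is in period 3, group 13; Ge is in period 4, group 14; Sb is in period 5, group 15.
Removing the outermost electron gets harder across a period and easier down a group.
A diagonal step moves right (one effect) and down (the opposite effect) at once.
Ge > Al: period and group pull opposite ways; the across-period shift dominates (762 vs 578 kJ/mol).
Sb > Ge: period and group pull opposite ways; the across-period shift dominates (831 vs 762 kJ/mol).
Be > Sb: the two effects oppose for this pair; the down-group effect wins (900 vs 831 kJ/mol).
H > Be: period and group pull opposite ways; the down-group shift dominates (1312 vs 900 kJ/mol).
Tabulated first ionization energy (kJ/mol): H 1312, Be 900, Al 578, Ge 762, Sb 831.
So from highest to lowest: H > Be > Sb > Ge > Al.

H > Be > Sb > Ge > Al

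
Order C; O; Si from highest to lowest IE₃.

Consider each +2 ion: C²⁺ still has 2 valence electrons; O²⁺ still has 4 valence electrons; Si²⁺ still has 2 valence electrons.
All are still removing valence electrons, so compare the +2 ions as you would atoms: IE_3 generally rises across a period (higher Z_eff) and falls down a group (larger shell), subject to the usual subshell exceptions.
Valence configurations: C²⁺ [He]2s², O²⁺ [He]2s²2p², Si²⁺ [Ne]3s².
Approximate IE_3 values (kJ/mol): C 4620, O 5300, Si 3232.
Putting it together, IE_3: Si < C < O.

O > C > Si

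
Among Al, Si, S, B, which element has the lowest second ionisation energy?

Si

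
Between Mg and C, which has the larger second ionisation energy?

IE_2 is the cost of taking one more electron from the +1 cation: Mg⁺ still has 1 valence electron; C⁺ still has 3 valence electrons.
All are still removing valence electrons, so compare the +1 ions as you would atoms: IE_2 generally rises across a period (higher Z_eff) and falls down a group (larger shell), subject to the usual subshell exceptions.
Valence configurations: Mg⁺ [Ne]3s¹, C⁺ [He]2s²2p¹.
Tabulated IE_2 (kJ/mol): Mg 1451, C 2353.
Overall IE_2 order: Mg < C.

C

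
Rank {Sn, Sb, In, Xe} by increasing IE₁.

In is in period 5, group 13; Sn is in period 5, group 14; Sb is in period 5, group 15; Xe is in period 5, group 18.
Across a period the outer electron is held more tightly (higher IE₁); down a group it sits in a higher shell, more shielded, and comes off more easily.
All lie in period 5, so first ionization energy increases left to right.
So from lowest to highest: In < Sn < Sb < Xe.

In, Sn, Sb, Xe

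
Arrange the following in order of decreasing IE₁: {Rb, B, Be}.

Be is in period 2, group 2; B is in period 2, group 13; Rb is in period 5, group 1.
IE₁ increases left→right with effective nuclear charge and decreases top→bottom as the valence shell moves farther out.
Neither a single period nor a single group — weigh both effects.
B > Rb: both effects reinforce here, so B is clearly the higher of the two.
Be > B: this pair runs against the simple trend — see the exception note.
Note the exception: Be has a higher first ionization energy than B, contrary to the simple trend — removing B's lone 2p electron is easier than breaking Be's filled 2s².
For reference (kJ/mol): Be 900, B 801, Rb 403.
So from highest to lowest: Be > B > Rb.

Be > B > Rb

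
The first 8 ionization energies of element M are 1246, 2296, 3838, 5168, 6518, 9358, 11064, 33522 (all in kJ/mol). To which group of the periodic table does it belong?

Look for the largest jump between consecutive ionization energies: IE8/IE7 ≈ 3.0, far larger than any earlier ratio.
That jump marks the point where a core electron is being removed. So the atom has 7 valence electrons.
A main-group element with 7 valence electrons is in group 17.

Group 17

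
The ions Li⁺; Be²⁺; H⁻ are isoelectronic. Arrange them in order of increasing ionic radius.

All of these have 2 electrons, so size is governed by nuclear charge alone: the more protons, the stronger the pull on the same electron cloud, and the smaller the ion.
Nuclear charges: Be²⁺ (Z=4), Li⁺ (Z=3), H⁻ (Z=1).
Smallest to largest: Be²⁺ < Li⁺ < H⁻.

Be²⁺ < Li⁺ < H⁻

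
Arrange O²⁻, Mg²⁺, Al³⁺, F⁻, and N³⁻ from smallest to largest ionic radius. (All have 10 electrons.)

All of these have 10 electrons, so size is governed by nuclear charge alone: the more protons, the stronger the pull on the same electron cloud, and the smaller the ion.
Nuclear charges: Al³⁺ (Z=13), Mg²⁺ (Z=12), F⁻ (Z=9), O²⁻ (Z=8), N³⁻ (Z=7).
Smallest to largest: Al³⁺ < Mg²⁺ < F⁻ < O²⁻ < N³⁻.

Al³⁺ < Mg²⁺ < F⁻ < O²⁻ < N³⁻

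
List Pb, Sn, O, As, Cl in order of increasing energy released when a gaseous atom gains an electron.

O is in period 2, group 16; Cl is in period 3, group 17; As is in period 4, group 15; Sn is in period 5, group 14; Pb is in period 6, group 14.
Atoms with high Z_eff and room in the valence shell (especially the halogens) have the most exothermic electron affinities.
Neither a single period nor a single group — weigh both effects.
As > Pb: relative to Pb, both the across-period and down-group shifts push As's electron affinity up.
Sn > As: this pair runs against the simple trend — see the exception note.
O > Sn: both effects reinforce here, so O is clearly the higher of the two.
Cl > O: the two effects oppose for this pair; the across-period effect wins (349 vs 141 kJ/mol).
Note the exception: Sn has a higher electron affinity than As, contrary to the simple trend — adding an electron to As's half-filled np³ subshell costs electron-pairing energy.
Tabulated electron affinity (kJ/mol): O 141, Cl 349, As 78, Sn 107, Pb 35.
So from lowest to highest: Pb < As < Sn < O < Cl.

Pb < As < Sn < O < Cl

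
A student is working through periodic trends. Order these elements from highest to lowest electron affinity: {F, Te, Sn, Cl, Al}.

Cl > F > Te > Sn > Al

F is in period 2, group 17; Al is in period 3, group 13; Cl is in period 3, group 17; Sn is in period 5, group 14; Te is in period 5, group 16.
EA tends to increase across a period and decrease down a group, though the pattern is less regular than for IE or radius.
Here both period and group differ, so the two effects have to be weighed against each other.
Sn > Al: the two effects oppose for this pair; the across-period effect wins (107 vs 42 kJ/mol).
Te > Sn: Te lies to the right of Sn in period 5, so the across-period effect alone puts Te higher.
F > Te: relative to Te, both the across-period and down-group shifts push F's electron affinity up.
Cl > F: this pair runs against the simple trend — see the exception note.
Note the exception: Cl has a higher electron affinity than F, contrary to the simple trend — F's small 2p subshell makes the incoming electron feel strong e⁻–e⁻ repulsion, so Cl actually releases more energy on gaining an electron.
For reference (kJ/mol): F 328, Al 42, Cl 349, Sn 107, Te 190.
So from highest to lowest: Cl > F > Te > Sn > Al.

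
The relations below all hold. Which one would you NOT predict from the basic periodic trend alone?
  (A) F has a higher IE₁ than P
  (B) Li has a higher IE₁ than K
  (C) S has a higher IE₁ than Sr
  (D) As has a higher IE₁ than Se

(D)

The general trend: IE₁ increases across a period and decreases down a group.
(A) F (period 2, group 17) vs P (period 3, group 15): the stated order agrees with the simple trend.
(B) Li (period 2, group 1) vs K (period 4, group 1): the stated order agrees with the simple trend.
(C) S (period 3, group 16) vs Sr (period 5, group 2): the stated order agrees with the simple trend.
(D) As (period 4, group 15) vs Se (period 4, group 16): the stated order contradicts the simple trend.
The exception is (D): Se (4p⁴) ionizes more easily than half-filled As (4p³).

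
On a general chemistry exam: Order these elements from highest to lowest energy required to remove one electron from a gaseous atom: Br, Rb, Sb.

Br, Sb, Rb

Br is in period 4, group 17; Rb is in period 5, group 1; Sb is in period 5, group 15.
Removing the outermost electron gets harder across a period and easier down a group.
Here both period and group differ, so the two effects have to be weighed against each other.
Sb > Rb: both are in period 5; the period trend gives Sb the larger value.
Br > Sb: relative to Sb, both the across-period and down-group shifts push Br's first ionization energy up.
Tabulated first ionization energy (kJ/mol): Br 1140, Rb 403, Sb 831.
So from highest to lowest: Br > Sb > Rb.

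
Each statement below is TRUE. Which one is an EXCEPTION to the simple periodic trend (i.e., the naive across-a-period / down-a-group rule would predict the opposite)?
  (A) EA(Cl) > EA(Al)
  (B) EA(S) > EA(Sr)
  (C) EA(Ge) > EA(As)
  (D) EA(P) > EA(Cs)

The general trend: electron affinity increases across a period and decreases down a group.
(A) Cl (period 3, group 17) vs Al (period 3, group 13): the stated order agrees with the simple trend.
(B) S (period 3, group 16) vs Sr (period 5, group 2): the stated order agrees with the simple trend.
(C) Ge (period 4, group 14) vs As (period 4, group 15): the stated order contradicts the simple trend.
(D) P (period 3, group 15) vs Cs (period 6, group 1): the stated order agrees with the simple trend.
The exception is (C): adding an electron to As's half-filled 4p³ is unfavourable, so Ge (4p²) has the more exothermic EA.

(C)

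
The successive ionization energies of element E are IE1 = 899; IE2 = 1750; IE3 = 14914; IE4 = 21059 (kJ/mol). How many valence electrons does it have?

2

Look for the largest jump between consecutive ionization energies: IE3/IE2 ≈ 8.5, far larger than any earlier ratio.
That jump marks the point where a core electron is being removed. So the atom has 2 valence electrons.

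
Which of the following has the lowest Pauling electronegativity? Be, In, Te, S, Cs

Cs

Be is in period 2, group 2; S is in period 3, group 16; In is in period 5, group 13; Te is in period 5, group 16; Cs is in period 6, group 1.
Electronegativity increases across a period and decreases down a group, tracking effective nuclear charge and atomic size.
Here both period and group differ, so the two effects have to be weighed against each other.
Be > Cs: both effects reinforce here, so Be is clearly the higher of the two.
In > Be: the two effects oppose for this pair; the across-period effect wins (1.78 vs 1.57).
Te > In: both are in period 5; the period trend gives Te the larger value.
S > Te: S sits above Te in group 16, so the down-group effect alone puts S higher.
For reference (Pauling): Be 1.57, S 2.58, In 1.78, Te 2.10, Cs 0.79.
The lowest Pauling electronegativity among these belongs to Cs.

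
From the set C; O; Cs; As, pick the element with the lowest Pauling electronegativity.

EN rises left→right (higher Z_eff, smaller atoms) and falls top→bottom (larger, more shielded atoms).
Neither a single period nor a single group — weigh both effects.
As > Cs: relative to Cs, both the across-period and down-group shifts push As's electronegativity up.
C > As: period and group pull opposite ways; the down-group shift dominates (2.55 vs 2.18).
O > C: both are in period 2; the period trend gives O the larger value.
Tabulated electronegativity (Pauling): C 2.55, O 3.44, As 2.18, Cs 0.79.
The lowest Pauling electronegativity among these belongs to Cs.

Cs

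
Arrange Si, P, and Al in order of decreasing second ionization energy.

P, Al, Si

IE_2 is the cost of taking one more electron from the +1 cation: Si⁺ still has 3 valence electrons; P⁺ still has 4 valence electrons; Al⁺ still has 2 valence electrons.
All are still removing valence electrons, so compare the +1 ions as you would atoms: IE_2 generally rises across a period (higher Z_eff) and falls down a group (larger shell), subject to the usual subshell exceptions.
Valence configurations: Si⁺ [Ne]3s²3p¹, P⁺ [Ne]3s²3p², Al⁺ [Ne]3s².
Si⁺ loses a lone 3p electron whereas Al⁺ must break into a filled 3s² pair, so IE_2(Al) > IE_2(Si) even though Si has the higher nuclear charge.
The numbers (kJ/mol): Si 1577, P 1907, Al 1817.
So the second ionization energies run Si < Al < P.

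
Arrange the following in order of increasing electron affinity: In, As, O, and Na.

O is in period 2, group 16; Na is in period 3, group 1; As is in period 4, group 15; In is in period 5, group 13.
Atoms with high Z_eff and room in the valence shell (especially the halogens) have the most exothermic electron affinities.
These span different periods and groups, so the two trends combine.
Na > In: period and group pull opposite ways; the down-group shift dominates (53 vs 29 kJ/mol).
As > Na: the two effects oppose for this pair; the across-period effect wins (78 vs 53 kJ/mol).
O > As: relative to As, both the across-period and down-group shifts push O's electron affinity up.
Approximate values (kJ/mol): O 141, Na 53, As 78, In 29.
So from lowest to highest: In < Na < As < O.

In, Na, As, O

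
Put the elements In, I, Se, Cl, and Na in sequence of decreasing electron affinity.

Cl, I, Se, Na, In

Na is in period 3, group 1; Cl is in period 3, group 17; Se is in period 4, group 16; In is in period 5, group 13; I is in period 5, group 17.
EA tends to increase across a period and decrease down a group, though the pattern is less regular than for IE or radius.
These span different periods and groups, so the two trends combine.
Na > In: the two effects oppose for this pair; the down-group effect wins (53 vs 29 kJ/mol).
Se > Na: period and group pull opposite ways; the across-period shift dominates (195 vs 53 kJ/mol).
I > Se: the two effects oppose for this pair; the across-period effect wins (295 vs 195 kJ/mol).
Cl > I: Cl sits above I in group 17, so the down-group effect alone puts Cl higher.
Approximate values (kJ/mol): Na 53, Cl 349, Se 195, In 29, I 295.
So from highest to lowest: Cl > I > Se > Na > In.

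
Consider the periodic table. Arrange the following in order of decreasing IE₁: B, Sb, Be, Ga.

Be > Sb > B > Ga

Be is in period 2, group 2; B is in period 2, group 13; Ga is in period 4, group 13; Sb is in period 5, group 15.
IE₁ increases left→right with effective nuclear charge and decreases top→bottom as the valence shell moves farther out.
Neither a single period nor a single group — weigh both effects.
B > Ga: B sits above Ga in group 13, so the down-group effect alone puts B higher.
Sb > B: period and group pull opposite ways; the across-period shift dominates (831 vs 801 kJ/mol).
Be > Sb: period and group pull opposite ways; the down-group shift dominates (900 vs 831 kJ/mol).
Note the exception: Be has a higher first ionization energy than B, contrary to the simple trend — removing B's lone 2p electron is easier than breaking Be's filled 2s².
For reference (kJ/mol): Be 900, B 801, Ga 579, Sb 831.
So from highest to lowest: Be > Sb > B > Ga.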